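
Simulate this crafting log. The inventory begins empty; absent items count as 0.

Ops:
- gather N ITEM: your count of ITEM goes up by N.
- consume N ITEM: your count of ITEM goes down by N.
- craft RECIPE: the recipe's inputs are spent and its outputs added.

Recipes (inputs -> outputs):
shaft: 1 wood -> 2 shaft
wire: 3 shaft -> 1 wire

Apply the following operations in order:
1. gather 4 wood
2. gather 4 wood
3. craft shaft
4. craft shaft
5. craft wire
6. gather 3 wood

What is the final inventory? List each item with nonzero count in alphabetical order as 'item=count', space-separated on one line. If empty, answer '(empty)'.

After 1 (gather 4 wood): wood=4
After 2 (gather 4 wood): wood=8
After 3 (craft shaft): shaft=2 wood=7
After 4 (craft shaft): shaft=4 wood=6
After 5 (craft wire): shaft=1 wire=1 wood=6
After 6 (gather 3 wood): shaft=1 wire=1 wood=9

Answer: shaft=1 wire=1 wood=9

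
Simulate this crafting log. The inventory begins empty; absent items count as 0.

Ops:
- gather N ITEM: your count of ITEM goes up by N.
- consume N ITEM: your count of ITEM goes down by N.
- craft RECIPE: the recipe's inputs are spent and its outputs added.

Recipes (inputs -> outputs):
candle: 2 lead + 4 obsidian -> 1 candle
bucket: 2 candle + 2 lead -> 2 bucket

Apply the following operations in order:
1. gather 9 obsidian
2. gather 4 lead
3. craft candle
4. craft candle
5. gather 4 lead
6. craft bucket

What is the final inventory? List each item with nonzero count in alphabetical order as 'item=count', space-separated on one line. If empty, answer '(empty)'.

Answer: bucket=2 lead=2 obsidian=1

Derivation:
After 1 (gather 9 obsidian): obsidian=9
After 2 (gather 4 lead): lead=4 obsidian=9
After 3 (craft candle): candle=1 lead=2 obsidian=5
After 4 (craft candle): candle=2 obsidian=1
After 5 (gather 4 lead): candle=2 lead=4 obsidian=1
After 6 (craft bucket): bucket=2 lead=2 obsidian=1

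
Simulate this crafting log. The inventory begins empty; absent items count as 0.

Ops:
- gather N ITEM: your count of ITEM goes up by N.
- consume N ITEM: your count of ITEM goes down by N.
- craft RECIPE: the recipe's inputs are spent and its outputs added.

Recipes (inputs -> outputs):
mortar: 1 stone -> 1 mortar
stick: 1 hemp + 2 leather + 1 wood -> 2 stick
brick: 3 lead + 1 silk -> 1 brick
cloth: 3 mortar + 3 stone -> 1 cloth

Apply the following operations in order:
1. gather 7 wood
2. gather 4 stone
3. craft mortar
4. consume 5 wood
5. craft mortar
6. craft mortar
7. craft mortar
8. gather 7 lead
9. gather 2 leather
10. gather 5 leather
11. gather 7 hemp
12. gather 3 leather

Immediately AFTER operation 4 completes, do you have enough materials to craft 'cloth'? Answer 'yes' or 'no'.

After 1 (gather 7 wood): wood=7
After 2 (gather 4 stone): stone=4 wood=7
After 3 (craft mortar): mortar=1 stone=3 wood=7
After 4 (consume 5 wood): mortar=1 stone=3 wood=2

Answer: no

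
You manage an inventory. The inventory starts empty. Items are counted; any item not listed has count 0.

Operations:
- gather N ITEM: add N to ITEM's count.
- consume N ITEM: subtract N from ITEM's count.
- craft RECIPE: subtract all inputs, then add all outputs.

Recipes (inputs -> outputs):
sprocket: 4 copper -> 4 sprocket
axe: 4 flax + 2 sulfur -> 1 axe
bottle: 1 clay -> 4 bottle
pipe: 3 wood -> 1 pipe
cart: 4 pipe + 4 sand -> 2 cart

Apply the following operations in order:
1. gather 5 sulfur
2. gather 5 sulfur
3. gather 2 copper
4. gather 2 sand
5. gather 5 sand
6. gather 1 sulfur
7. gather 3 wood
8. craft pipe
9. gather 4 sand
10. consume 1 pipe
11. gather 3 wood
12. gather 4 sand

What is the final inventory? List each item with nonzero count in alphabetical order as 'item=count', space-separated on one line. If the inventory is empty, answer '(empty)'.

Answer: copper=2 sand=15 sulfur=11 wood=3

Derivation:
After 1 (gather 5 sulfur): sulfur=5
After 2 (gather 5 sulfur): sulfur=10
After 3 (gather 2 copper): copper=2 sulfur=10
After 4 (gather 2 sand): copper=2 sand=2 sulfur=10
After 5 (gather 5 sand): copper=2 sand=7 sulfur=10
After 6 (gather 1 sulfur): copper=2 sand=7 sulfur=11
After 7 (gather 3 wood): copper=2 sand=7 sulfur=11 wood=3
After 8 (craft pipe): copper=2 pipe=1 sand=7 sulfur=11
After 9 (gather 4 sand): copper=2 pipe=1 sand=11 sulfur=11
After 10 (consume 1 pipe): copper=2 sand=11 sulfur=11
After 11 (gather 3 wood): copper=2 sand=11 sulfur=11 wood=3
After 12 (gather 4 sand): copper=2 sand=15 sulfur=11 wood=3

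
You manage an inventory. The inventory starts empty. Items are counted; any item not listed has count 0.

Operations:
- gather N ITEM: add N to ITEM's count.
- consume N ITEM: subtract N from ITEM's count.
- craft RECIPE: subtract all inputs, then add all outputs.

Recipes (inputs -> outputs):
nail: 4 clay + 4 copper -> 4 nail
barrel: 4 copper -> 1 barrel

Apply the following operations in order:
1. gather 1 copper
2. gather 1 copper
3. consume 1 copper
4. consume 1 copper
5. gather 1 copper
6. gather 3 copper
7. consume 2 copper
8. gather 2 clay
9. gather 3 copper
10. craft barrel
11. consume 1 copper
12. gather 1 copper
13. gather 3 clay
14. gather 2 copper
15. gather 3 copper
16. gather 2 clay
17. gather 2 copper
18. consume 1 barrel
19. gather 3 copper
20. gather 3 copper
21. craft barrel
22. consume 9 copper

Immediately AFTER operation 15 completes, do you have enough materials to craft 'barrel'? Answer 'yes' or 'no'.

After 1 (gather 1 copper): copper=1
After 2 (gather 1 copper): copper=2
After 3 (consume 1 copper): copper=1
After 4 (consume 1 copper): (empty)
After 5 (gather 1 copper): copper=1
After 6 (gather 3 copper): copper=4
After 7 (consume 2 copper): copper=2
After 8 (gather 2 clay): clay=2 copper=2
After 9 (gather 3 copper): clay=2 copper=5
After 10 (craft barrel): barrel=1 clay=2 copper=1
After 11 (consume 1 copper): barrel=1 clay=2
After 12 (gather 1 copper): barrel=1 clay=2 copper=1
After 13 (gather 3 clay): barrel=1 clay=5 copper=1
After 14 (gather 2 copper): barrel=1 clay=5 copper=3
After 15 (gather 3 copper): barrel=1 clay=5 copper=6

Answer: yes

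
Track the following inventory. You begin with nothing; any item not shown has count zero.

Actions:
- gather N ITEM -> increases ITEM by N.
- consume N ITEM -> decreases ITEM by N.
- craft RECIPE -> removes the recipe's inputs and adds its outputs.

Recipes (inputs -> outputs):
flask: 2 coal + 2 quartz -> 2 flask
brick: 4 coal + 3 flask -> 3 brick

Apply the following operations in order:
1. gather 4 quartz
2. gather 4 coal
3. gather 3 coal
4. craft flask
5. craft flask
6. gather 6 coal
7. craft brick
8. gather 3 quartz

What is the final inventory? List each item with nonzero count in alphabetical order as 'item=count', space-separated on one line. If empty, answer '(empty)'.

After 1 (gather 4 quartz): quartz=4
After 2 (gather 4 coal): coal=4 quartz=4
After 3 (gather 3 coal): coal=7 quartz=4
After 4 (craft flask): coal=5 flask=2 quartz=2
After 5 (craft flask): coal=3 flask=4
After 6 (gather 6 coal): coal=9 flask=4
After 7 (craft brick): brick=3 coal=5 flask=1
After 8 (gather 3 quartz): brick=3 coal=5 flask=1 quartz=3

Answer: brick=3 coal=5 flask=1 quartz=3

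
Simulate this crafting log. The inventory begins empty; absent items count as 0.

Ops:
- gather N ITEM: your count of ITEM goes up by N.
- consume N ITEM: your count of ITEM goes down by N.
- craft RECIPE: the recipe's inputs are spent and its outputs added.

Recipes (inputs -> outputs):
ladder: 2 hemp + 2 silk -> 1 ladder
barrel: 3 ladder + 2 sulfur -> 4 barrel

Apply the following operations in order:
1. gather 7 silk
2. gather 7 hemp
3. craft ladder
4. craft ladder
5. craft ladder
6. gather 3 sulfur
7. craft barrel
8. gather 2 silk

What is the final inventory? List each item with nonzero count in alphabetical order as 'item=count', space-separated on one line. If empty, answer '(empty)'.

After 1 (gather 7 silk): silk=7
After 2 (gather 7 hemp): hemp=7 silk=7
After 3 (craft ladder): hemp=5 ladder=1 silk=5
After 4 (craft ladder): hemp=3 ladder=2 silk=3
After 5 (craft ladder): hemp=1 ladder=3 silk=1
After 6 (gather 3 sulfur): hemp=1 ladder=3 silk=1 sulfur=3
After 7 (craft barrel): barrel=4 hemp=1 silk=1 sulfur=1
After 8 (gather 2 silk): barrel=4 hemp=1 silk=3 sulfur=1

Answer: barrel=4 hemp=1 silk=3 sulfur=1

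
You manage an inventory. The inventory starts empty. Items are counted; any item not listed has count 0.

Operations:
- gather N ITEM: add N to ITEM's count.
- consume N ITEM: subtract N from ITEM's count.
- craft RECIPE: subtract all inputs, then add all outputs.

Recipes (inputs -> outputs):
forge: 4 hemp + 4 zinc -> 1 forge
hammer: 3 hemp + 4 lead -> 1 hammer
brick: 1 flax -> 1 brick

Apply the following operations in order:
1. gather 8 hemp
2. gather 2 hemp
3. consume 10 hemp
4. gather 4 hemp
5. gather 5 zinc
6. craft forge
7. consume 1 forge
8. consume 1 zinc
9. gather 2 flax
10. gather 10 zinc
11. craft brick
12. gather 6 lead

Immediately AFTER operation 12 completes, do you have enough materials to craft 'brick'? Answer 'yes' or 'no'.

Answer: yes

Derivation:
After 1 (gather 8 hemp): hemp=8
After 2 (gather 2 hemp): hemp=10
After 3 (consume 10 hemp): (empty)
After 4 (gather 4 hemp): hemp=4
After 5 (gather 5 zinc): hemp=4 zinc=5
After 6 (craft forge): forge=1 zinc=1
After 7 (consume 1 forge): zinc=1
After 8 (consume 1 zinc): (empty)
After 9 (gather 2 flax): flax=2
After 10 (gather 10 zinc): flax=2 zinc=10
After 11 (craft brick): brick=1 flax=1 zinc=10
After 12 (gather 6 lead): brick=1 flax=1 lead=6 zinc=10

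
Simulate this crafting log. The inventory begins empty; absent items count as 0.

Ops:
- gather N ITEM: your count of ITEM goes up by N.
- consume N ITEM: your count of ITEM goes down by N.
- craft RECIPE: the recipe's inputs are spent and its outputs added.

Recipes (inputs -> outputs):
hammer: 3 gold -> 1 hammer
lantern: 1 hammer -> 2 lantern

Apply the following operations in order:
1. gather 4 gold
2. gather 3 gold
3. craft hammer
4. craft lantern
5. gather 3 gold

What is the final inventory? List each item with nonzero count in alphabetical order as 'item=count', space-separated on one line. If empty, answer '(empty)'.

Answer: gold=7 lantern=2

Derivation:
After 1 (gather 4 gold): gold=4
After 2 (gather 3 gold): gold=7
After 3 (craft hammer): gold=4 hammer=1
After 4 (craft lantern): gold=4 lantern=2
After 5 (gather 3 gold): gold=7 lantern=2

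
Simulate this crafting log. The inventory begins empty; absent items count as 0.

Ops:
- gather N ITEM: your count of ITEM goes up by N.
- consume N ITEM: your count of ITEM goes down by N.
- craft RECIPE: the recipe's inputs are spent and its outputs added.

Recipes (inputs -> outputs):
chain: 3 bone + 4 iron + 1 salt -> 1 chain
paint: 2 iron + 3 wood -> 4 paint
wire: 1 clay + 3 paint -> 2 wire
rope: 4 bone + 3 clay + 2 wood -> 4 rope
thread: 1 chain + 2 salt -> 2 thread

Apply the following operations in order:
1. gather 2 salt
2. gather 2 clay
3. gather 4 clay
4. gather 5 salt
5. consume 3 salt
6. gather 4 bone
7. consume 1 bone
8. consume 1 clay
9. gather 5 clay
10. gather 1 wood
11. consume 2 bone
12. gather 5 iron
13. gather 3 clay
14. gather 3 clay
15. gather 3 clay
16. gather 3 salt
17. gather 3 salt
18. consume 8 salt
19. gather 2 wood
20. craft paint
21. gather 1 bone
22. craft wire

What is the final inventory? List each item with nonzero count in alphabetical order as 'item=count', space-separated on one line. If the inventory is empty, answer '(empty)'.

After 1 (gather 2 salt): salt=2
After 2 (gather 2 clay): clay=2 salt=2
After 3 (gather 4 clay): clay=6 salt=2
After 4 (gather 5 salt): clay=6 salt=7
After 5 (consume 3 salt): clay=6 salt=4
After 6 (gather 4 bone): bone=4 clay=6 salt=4
After 7 (consume 1 bone): bone=3 clay=6 salt=4
After 8 (consume 1 clay): bone=3 clay=5 salt=4
After 9 (gather 5 clay): bone=3 clay=10 salt=4
After 10 (gather 1 wood): bone=3 clay=10 salt=4 wood=1
After 11 (consume 2 bone): bone=1 clay=10 salt=4 wood=1
After 12 (gather 5 iron): bone=1 clay=10 iron=5 salt=4 wood=1
After 13 (gather 3 clay): bone=1 clay=13 iron=5 salt=4 wood=1
After 14 (gather 3 clay): bone=1 clay=16 iron=5 salt=4 wood=1
After 15 (gather 3 clay): bone=1 clay=19 iron=5 salt=4 wood=1
After 16 (gather 3 salt): bone=1 clay=19 iron=5 salt=7 wood=1
After 17 (gather 3 salt): bone=1 clay=19 iron=5 salt=10 wood=1
After 18 (consume 8 salt): bone=1 clay=19 iron=5 salt=2 wood=1
After 19 (gather 2 wood): bone=1 clay=19 iron=5 salt=2 wood=3
After 20 (craft paint): bone=1 clay=19 iron=3 paint=4 salt=2
After 21 (gather 1 bone): bone=2 clay=19 iron=3 paint=4 salt=2
After 22 (craft wire): bone=2 clay=18 iron=3 paint=1 salt=2 wire=2

Answer: bone=2 clay=18 iron=3 paint=1 salt=2 wire=2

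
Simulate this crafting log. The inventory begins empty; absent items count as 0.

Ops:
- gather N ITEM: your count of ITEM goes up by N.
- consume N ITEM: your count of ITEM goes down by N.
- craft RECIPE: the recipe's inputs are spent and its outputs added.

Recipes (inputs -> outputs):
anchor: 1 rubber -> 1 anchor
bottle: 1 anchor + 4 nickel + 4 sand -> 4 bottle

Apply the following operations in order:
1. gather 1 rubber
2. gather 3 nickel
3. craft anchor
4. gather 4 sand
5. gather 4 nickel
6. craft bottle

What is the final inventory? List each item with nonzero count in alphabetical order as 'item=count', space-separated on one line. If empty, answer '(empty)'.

After 1 (gather 1 rubber): rubber=1
After 2 (gather 3 nickel): nickel=3 rubber=1
After 3 (craft anchor): anchor=1 nickel=3
After 4 (gather 4 sand): anchor=1 nickel=3 sand=4
After 5 (gather 4 nickel): anchor=1 nickel=7 sand=4
After 6 (craft bottle): bottle=4 nickel=3

Answer: bottle=4 nickel=3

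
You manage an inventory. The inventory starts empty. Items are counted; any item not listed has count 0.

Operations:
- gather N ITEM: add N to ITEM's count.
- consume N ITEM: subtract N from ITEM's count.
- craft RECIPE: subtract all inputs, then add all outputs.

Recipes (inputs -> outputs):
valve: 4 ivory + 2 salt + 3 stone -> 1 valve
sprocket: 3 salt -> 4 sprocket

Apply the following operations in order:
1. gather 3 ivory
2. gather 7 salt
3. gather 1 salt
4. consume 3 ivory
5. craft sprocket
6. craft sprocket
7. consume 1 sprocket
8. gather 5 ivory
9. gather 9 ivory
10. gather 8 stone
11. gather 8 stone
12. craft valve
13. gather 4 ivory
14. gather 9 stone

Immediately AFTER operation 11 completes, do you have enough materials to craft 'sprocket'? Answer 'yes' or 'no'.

After 1 (gather 3 ivory): ivory=3
After 2 (gather 7 salt): ivory=3 salt=7
After 3 (gather 1 salt): ivory=3 salt=8
After 4 (consume 3 ivory): salt=8
After 5 (craft sprocket): salt=5 sprocket=4
After 6 (craft sprocket): salt=2 sprocket=8
After 7 (consume 1 sprocket): salt=2 sprocket=7
After 8 (gather 5 ivory): ivory=5 salt=2 sprocket=7
After 9 (gather 9 ivory): ivory=14 salt=2 sprocket=7
After 10 (gather 8 stone): ivory=14 salt=2 sprocket=7 stone=8
After 11 (gather 8 stone): ivory=14 salt=2 sprocket=7 stone=16

Answer: no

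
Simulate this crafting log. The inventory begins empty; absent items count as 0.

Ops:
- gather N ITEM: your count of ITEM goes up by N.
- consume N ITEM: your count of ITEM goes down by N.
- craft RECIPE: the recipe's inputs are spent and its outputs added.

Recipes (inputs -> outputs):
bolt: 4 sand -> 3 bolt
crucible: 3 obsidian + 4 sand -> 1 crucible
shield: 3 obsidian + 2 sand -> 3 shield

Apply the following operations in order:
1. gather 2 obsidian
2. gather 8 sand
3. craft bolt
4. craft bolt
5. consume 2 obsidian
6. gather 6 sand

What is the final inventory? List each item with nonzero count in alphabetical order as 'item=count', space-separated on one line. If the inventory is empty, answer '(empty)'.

After 1 (gather 2 obsidian): obsidian=2
After 2 (gather 8 sand): obsidian=2 sand=8
After 3 (craft bolt): bolt=3 obsidian=2 sand=4
After 4 (craft bolt): bolt=6 obsidian=2
After 5 (consume 2 obsidian): bolt=6
After 6 (gather 6 sand): bolt=6 sand=6

Answer: bolt=6 sand=6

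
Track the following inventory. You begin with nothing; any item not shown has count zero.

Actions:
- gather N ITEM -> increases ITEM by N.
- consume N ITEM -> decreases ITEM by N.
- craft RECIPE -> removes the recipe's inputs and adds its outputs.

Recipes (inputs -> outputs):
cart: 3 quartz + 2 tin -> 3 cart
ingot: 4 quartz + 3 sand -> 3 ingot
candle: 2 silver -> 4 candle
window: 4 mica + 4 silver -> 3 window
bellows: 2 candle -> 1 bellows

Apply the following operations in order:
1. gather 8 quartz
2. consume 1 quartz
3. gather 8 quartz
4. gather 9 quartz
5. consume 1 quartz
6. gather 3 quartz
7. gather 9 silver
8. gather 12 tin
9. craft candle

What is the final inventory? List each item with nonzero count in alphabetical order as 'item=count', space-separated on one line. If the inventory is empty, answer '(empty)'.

After 1 (gather 8 quartz): quartz=8
After 2 (consume 1 quartz): quartz=7
After 3 (gather 8 quartz): quartz=15
After 4 (gather 9 quartz): quartz=24
After 5 (consume 1 quartz): quartz=23
After 6 (gather 3 quartz): quartz=26
After 7 (gather 9 silver): quartz=26 silver=9
After 8 (gather 12 tin): quartz=26 silver=9 tin=12
After 9 (craft candle): candle=4 quartz=26 silver=7 tin=12

Answer: candle=4 quartz=26 silver=7 tin=12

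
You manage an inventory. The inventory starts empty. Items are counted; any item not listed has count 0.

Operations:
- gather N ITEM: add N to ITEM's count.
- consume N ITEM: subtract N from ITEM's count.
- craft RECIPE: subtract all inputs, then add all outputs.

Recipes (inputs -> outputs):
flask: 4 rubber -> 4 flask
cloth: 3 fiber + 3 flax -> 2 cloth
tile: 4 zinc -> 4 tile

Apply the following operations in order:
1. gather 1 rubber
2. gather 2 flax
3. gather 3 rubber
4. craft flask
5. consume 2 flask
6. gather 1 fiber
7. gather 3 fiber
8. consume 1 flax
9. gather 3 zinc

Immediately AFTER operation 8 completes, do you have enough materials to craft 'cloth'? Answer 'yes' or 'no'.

After 1 (gather 1 rubber): rubber=1
After 2 (gather 2 flax): flax=2 rubber=1
After 3 (gather 3 rubber): flax=2 rubber=4
After 4 (craft flask): flask=4 flax=2
After 5 (consume 2 flask): flask=2 flax=2
After 6 (gather 1 fiber): fiber=1 flask=2 flax=2
After 7 (gather 3 fiber): fiber=4 flask=2 flax=2
After 8 (consume 1 flax): fiber=4 flask=2 flax=1

Answer: no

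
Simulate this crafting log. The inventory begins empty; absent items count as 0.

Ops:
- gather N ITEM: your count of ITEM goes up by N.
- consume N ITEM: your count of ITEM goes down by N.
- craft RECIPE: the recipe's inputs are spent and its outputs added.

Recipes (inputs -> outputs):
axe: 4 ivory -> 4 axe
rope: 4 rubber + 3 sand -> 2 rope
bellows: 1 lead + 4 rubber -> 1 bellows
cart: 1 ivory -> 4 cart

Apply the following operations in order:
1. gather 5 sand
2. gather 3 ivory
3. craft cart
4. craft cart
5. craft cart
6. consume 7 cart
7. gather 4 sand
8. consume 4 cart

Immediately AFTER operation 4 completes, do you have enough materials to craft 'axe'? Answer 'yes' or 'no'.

Answer: no

Derivation:
After 1 (gather 5 sand): sand=5
After 2 (gather 3 ivory): ivory=3 sand=5
After 3 (craft cart): cart=4 ivory=2 sand=5
After 4 (craft cart): cart=8 ivory=1 sand=5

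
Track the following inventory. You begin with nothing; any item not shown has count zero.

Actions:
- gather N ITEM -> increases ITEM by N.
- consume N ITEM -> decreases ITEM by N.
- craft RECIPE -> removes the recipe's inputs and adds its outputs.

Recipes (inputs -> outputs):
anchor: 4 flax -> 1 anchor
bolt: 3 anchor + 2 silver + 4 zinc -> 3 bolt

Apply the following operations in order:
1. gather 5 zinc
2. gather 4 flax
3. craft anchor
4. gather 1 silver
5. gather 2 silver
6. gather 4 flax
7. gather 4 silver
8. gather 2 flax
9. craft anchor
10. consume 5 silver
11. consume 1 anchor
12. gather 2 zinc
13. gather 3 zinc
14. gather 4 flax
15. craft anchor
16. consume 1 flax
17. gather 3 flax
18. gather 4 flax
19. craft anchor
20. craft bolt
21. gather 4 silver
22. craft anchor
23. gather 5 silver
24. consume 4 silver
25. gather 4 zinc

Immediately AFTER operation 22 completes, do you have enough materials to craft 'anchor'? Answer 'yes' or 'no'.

After 1 (gather 5 zinc): zinc=5
After 2 (gather 4 flax): flax=4 zinc=5
After 3 (craft anchor): anchor=1 zinc=5
After 4 (gather 1 silver): anchor=1 silver=1 zinc=5
After 5 (gather 2 silver): anchor=1 silver=3 zinc=5
After 6 (gather 4 flax): anchor=1 flax=4 silver=3 zinc=5
After 7 (gather 4 silver): anchor=1 flax=4 silver=7 zinc=5
After 8 (gather 2 flax): anchor=1 flax=6 silver=7 zinc=5
After 9 (craft anchor): anchor=2 flax=2 silver=7 zinc=5
After 10 (consume 5 silver): anchor=2 flax=2 silver=2 zinc=5
After 11 (consume 1 anchor): anchor=1 flax=2 silver=2 zinc=5
After 12 (gather 2 zinc): anchor=1 flax=2 silver=2 zinc=7
After 13 (gather 3 zinc): anchor=1 flax=2 silver=2 zinc=10
After 14 (gather 4 flax): anchor=1 flax=6 silver=2 zinc=10
After 15 (craft anchor): anchor=2 flax=2 silver=2 zinc=10
After 16 (consume 1 flax): anchor=2 flax=1 silver=2 zinc=10
After 17 (gather 3 flax): anchor=2 flax=4 silver=2 zinc=10
After 18 (gather 4 flax): anchor=2 flax=8 silver=2 zinc=10
After 19 (craft anchor): anchor=3 flax=4 silver=2 zinc=10
After 20 (craft bolt): bolt=3 flax=4 zinc=6
After 21 (gather 4 silver): bolt=3 flax=4 silver=4 zinc=6
After 22 (craft anchor): anchor=1 bolt=3 silver=4 zinc=6

Answer: no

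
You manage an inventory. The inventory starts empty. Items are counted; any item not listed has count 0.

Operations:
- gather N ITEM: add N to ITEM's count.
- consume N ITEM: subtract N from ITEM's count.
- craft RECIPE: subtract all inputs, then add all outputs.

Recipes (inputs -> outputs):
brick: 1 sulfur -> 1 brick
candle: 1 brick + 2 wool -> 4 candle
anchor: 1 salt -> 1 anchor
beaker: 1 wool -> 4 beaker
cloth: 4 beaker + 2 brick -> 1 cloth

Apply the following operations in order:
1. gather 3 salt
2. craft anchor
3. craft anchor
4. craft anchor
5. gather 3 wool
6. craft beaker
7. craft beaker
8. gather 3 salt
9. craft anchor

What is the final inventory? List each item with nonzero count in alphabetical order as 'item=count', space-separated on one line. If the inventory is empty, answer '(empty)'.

After 1 (gather 3 salt): salt=3
After 2 (craft anchor): anchor=1 salt=2
After 3 (craft anchor): anchor=2 salt=1
After 4 (craft anchor): anchor=3
After 5 (gather 3 wool): anchor=3 wool=3
After 6 (craft beaker): anchor=3 beaker=4 wool=2
After 7 (craft beaker): anchor=3 beaker=8 wool=1
After 8 (gather 3 salt): anchor=3 beaker=8 salt=3 wool=1
After 9 (craft anchor): anchor=4 beaker=8 salt=2 wool=1

Answer: anchor=4 beaker=8 salt=2 wool=1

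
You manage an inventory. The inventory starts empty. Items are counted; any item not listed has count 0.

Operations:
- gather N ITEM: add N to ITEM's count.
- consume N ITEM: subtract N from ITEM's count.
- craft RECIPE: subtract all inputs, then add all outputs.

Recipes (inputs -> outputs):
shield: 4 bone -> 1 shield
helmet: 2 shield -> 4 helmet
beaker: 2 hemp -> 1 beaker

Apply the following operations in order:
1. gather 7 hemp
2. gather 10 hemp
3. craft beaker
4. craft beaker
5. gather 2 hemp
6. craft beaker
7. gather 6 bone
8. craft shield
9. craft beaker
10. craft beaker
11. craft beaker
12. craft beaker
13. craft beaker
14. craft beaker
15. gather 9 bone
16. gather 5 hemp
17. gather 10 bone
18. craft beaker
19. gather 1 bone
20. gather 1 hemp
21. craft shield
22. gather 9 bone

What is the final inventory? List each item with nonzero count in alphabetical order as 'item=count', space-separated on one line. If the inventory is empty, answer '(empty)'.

Answer: beaker=10 bone=27 hemp=5 shield=2

Derivation:
After 1 (gather 7 hemp): hemp=7
After 2 (gather 10 hemp): hemp=17
After 3 (craft beaker): beaker=1 hemp=15
After 4 (craft beaker): beaker=2 hemp=13
After 5 (gather 2 hemp): beaker=2 hemp=15
After 6 (craft beaker): beaker=3 hemp=13
After 7 (gather 6 bone): beaker=3 bone=6 hemp=13
After 8 (craft shield): beaker=3 bone=2 hemp=13 shield=1
After 9 (craft beaker): beaker=4 bone=2 hemp=11 shield=1
After 10 (craft beaker): beaker=5 bone=2 hemp=9 shield=1
After 11 (craft beaker): beaker=6 bone=2 hemp=7 shield=1
After 12 (craft beaker): beaker=7 bone=2 hemp=5 shield=1
After 13 (craft beaker): beaker=8 bone=2 hemp=3 shield=1
After 14 (craft beaker): beaker=9 bone=2 hemp=1 shield=1
After 15 (gather 9 bone): beaker=9 bone=11 hemp=1 shield=1
After 16 (gather 5 hemp): beaker=9 bone=11 hemp=6 shield=1
After 17 (gather 10 bone): beaker=9 bone=21 hemp=6 shield=1
After 18 (craft beaker): beaker=10 bone=21 hemp=4 shield=1
After 19 (gather 1 bone): beaker=10 bone=22 hemp=4 shield=1
After 20 (gather 1 hemp): beaker=10 bone=22 hemp=5 shield=1
After 21 (craft shield): beaker=10 bone=18 hemp=5 shield=2
After 22 (gather 9 bone): beaker=10 bone=27 hemp=5 shield=2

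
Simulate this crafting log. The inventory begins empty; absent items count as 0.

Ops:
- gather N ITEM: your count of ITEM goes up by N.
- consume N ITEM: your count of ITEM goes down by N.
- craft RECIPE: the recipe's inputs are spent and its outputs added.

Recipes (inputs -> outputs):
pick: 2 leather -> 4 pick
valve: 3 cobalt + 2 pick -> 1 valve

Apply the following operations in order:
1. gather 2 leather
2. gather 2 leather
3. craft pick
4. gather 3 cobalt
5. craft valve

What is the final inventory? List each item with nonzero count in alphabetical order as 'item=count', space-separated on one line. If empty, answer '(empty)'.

After 1 (gather 2 leather): leather=2
After 2 (gather 2 leather): leather=4
After 3 (craft pick): leather=2 pick=4
After 4 (gather 3 cobalt): cobalt=3 leather=2 pick=4
After 5 (craft valve): leather=2 pick=2 valve=1

Answer: leather=2 pick=2 valve=1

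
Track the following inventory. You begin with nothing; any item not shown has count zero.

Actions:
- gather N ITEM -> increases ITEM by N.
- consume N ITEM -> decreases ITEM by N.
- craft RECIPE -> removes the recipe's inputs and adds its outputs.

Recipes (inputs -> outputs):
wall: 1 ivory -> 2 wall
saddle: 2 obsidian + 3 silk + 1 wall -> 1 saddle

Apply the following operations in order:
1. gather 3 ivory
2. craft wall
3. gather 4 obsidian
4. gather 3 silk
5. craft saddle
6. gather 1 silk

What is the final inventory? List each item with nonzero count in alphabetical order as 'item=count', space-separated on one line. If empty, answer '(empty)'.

After 1 (gather 3 ivory): ivory=3
After 2 (craft wall): ivory=2 wall=2
After 3 (gather 4 obsidian): ivory=2 obsidian=4 wall=2
After 4 (gather 3 silk): ivory=2 obsidian=4 silk=3 wall=2
After 5 (craft saddle): ivory=2 obsidian=2 saddle=1 wall=1
After 6 (gather 1 silk): ivory=2 obsidian=2 saddle=1 silk=1 wall=1

Answer: ivory=2 obsidian=2 saddle=1 silk=1 wall=1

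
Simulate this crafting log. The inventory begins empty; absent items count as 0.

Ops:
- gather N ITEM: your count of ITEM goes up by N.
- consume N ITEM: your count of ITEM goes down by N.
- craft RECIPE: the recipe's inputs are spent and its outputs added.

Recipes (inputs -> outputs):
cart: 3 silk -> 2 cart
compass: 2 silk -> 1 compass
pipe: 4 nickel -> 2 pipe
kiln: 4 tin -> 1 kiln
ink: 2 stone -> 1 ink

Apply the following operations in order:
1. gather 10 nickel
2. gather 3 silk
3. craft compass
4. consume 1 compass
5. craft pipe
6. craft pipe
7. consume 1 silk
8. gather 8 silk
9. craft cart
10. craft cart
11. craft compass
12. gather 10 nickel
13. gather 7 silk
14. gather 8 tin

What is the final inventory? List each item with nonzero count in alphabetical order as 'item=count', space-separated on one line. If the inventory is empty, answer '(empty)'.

Answer: cart=4 compass=1 nickel=12 pipe=4 silk=7 tin=8

Derivation:
After 1 (gather 10 nickel): nickel=10
After 2 (gather 3 silk): nickel=10 silk=3
After 3 (craft compass): compass=1 nickel=10 silk=1
After 4 (consume 1 compass): nickel=10 silk=1
After 5 (craft pipe): nickel=6 pipe=2 silk=1
After 6 (craft pipe): nickel=2 pipe=4 silk=1
After 7 (consume 1 silk): nickel=2 pipe=4
After 8 (gather 8 silk): nickel=2 pipe=4 silk=8
After 9 (craft cart): cart=2 nickel=2 pipe=4 silk=5
After 10 (craft cart): cart=4 nickel=2 pipe=4 silk=2
After 11 (craft compass): cart=4 compass=1 nickel=2 pipe=4
After 12 (gather 10 nickel): cart=4 compass=1 nickel=12 pipe=4
After 13 (gather 7 silk): cart=4 compass=1 nickel=12 pipe=4 silk=7
After 14 (gather 8 tin): cart=4 compass=1 nickel=12 pipe=4 silk=7 tin=8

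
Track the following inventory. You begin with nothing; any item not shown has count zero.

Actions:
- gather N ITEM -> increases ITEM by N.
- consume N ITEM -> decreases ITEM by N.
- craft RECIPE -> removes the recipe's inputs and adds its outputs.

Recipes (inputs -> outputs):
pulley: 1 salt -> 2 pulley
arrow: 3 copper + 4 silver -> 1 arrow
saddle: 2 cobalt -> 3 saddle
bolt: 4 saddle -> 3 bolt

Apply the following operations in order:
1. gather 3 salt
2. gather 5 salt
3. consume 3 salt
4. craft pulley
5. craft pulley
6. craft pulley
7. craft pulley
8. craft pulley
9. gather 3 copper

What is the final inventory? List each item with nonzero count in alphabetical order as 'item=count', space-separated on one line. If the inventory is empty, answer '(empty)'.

After 1 (gather 3 salt): salt=3
After 2 (gather 5 salt): salt=8
After 3 (consume 3 salt): salt=5
After 4 (craft pulley): pulley=2 salt=4
After 5 (craft pulley): pulley=4 salt=3
After 6 (craft pulley): pulley=6 salt=2
After 7 (craft pulley): pulley=8 salt=1
After 8 (craft pulley): pulley=10
After 9 (gather 3 copper): copper=3 pulley=10

Answer: copper=3 pulley=10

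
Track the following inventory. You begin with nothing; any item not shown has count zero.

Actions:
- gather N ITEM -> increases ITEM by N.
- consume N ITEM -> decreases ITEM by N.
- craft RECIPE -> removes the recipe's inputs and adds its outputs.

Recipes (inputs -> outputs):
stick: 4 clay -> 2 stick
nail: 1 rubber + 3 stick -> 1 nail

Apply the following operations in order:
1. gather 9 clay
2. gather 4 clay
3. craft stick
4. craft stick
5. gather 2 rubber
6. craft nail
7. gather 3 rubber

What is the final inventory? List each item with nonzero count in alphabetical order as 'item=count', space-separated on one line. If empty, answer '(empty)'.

After 1 (gather 9 clay): clay=9
After 2 (gather 4 clay): clay=13
After 3 (craft stick): clay=9 stick=2
After 4 (craft stick): clay=5 stick=4
After 5 (gather 2 rubber): clay=5 rubber=2 stick=4
After 6 (craft nail): clay=5 nail=1 rubber=1 stick=1
After 7 (gather 3 rubber): clay=5 nail=1 rubber=4 stick=1

Answer: clay=5 nail=1 rubber=4 stick=1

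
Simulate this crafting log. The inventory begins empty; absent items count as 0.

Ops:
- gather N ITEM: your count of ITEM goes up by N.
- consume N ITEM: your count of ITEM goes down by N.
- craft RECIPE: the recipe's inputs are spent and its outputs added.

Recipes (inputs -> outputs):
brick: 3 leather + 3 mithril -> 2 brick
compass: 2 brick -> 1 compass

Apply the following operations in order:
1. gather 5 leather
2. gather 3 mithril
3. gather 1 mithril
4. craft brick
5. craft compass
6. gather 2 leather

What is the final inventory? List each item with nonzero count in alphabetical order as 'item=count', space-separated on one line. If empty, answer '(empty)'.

After 1 (gather 5 leather): leather=5
After 2 (gather 3 mithril): leather=5 mithril=3
After 3 (gather 1 mithril): leather=5 mithril=4
After 4 (craft brick): brick=2 leather=2 mithril=1
After 5 (craft compass): compass=1 leather=2 mithril=1
After 6 (gather 2 leather): compass=1 leather=4 mithril=1

Answer: compass=1 leather=4 mithril=1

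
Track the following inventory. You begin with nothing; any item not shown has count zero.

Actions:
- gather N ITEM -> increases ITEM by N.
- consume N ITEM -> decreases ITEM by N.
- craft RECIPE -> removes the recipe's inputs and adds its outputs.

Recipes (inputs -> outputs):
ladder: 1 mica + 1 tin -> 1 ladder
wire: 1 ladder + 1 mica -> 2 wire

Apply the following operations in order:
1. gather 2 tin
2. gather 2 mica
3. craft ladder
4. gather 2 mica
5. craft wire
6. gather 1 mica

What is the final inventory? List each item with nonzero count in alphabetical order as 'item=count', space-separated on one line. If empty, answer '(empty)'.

Answer: mica=3 tin=1 wire=2

Derivation:
After 1 (gather 2 tin): tin=2
After 2 (gather 2 mica): mica=2 tin=2
After 3 (craft ladder): ladder=1 mica=1 tin=1
After 4 (gather 2 mica): ladder=1 mica=3 tin=1
After 5 (craft wire): mica=2 tin=1 wire=2
After 6 (gather 1 mica): mica=3 tin=1 wire=2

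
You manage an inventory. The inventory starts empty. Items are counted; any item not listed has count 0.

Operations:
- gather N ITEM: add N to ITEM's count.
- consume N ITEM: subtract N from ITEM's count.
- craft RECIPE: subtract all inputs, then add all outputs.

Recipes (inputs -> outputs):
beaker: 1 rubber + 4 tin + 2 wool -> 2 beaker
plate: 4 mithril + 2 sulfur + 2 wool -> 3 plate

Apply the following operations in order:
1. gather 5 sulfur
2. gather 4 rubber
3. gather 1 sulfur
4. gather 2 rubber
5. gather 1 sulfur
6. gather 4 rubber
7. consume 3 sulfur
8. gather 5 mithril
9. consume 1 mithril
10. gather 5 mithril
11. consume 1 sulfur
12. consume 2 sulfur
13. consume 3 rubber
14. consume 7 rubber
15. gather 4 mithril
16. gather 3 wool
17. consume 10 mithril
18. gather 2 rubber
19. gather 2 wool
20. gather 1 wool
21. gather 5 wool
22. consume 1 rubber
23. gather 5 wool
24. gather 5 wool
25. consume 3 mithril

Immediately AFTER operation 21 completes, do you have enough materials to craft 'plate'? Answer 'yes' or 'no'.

Answer: no

Derivation:
After 1 (gather 5 sulfur): sulfur=5
After 2 (gather 4 rubber): rubber=4 sulfur=5
After 3 (gather 1 sulfur): rubber=4 sulfur=6
After 4 (gather 2 rubber): rubber=6 sulfur=6
After 5 (gather 1 sulfur): rubber=6 sulfur=7
After 6 (gather 4 rubber): rubber=10 sulfur=7
After 7 (consume 3 sulfur): rubber=10 sulfur=4
After 8 (gather 5 mithril): mithril=5 rubber=10 sulfur=4
After 9 (consume 1 mithril): mithril=4 rubber=10 sulfur=4
After 10 (gather 5 mithril): mithril=9 rubber=10 sulfur=4
After 11 (consume 1 sulfur): mithril=9 rubber=10 sulfur=3
After 12 (consume 2 sulfur): mithril=9 rubber=10 sulfur=1
After 13 (consume 3 rubber): mithril=9 rubber=7 sulfur=1
After 14 (consume 7 rubber): mithril=9 sulfur=1
After 15 (gather 4 mithril): mithril=13 sulfur=1
After 16 (gather 3 wool): mithril=13 sulfur=1 wool=3
After 17 (consume 10 mithril): mithril=3 sulfur=1 wool=3
After 18 (gather 2 rubber): mithril=3 rubber=2 sulfur=1 wool=3
After 19 (gather 2 wool): mithril=3 rubber=2 sulfur=1 wool=5
After 20 (gather 1 wool): mithril=3 rubber=2 sulfur=1 wool=6
After 21 (gather 5 wool): mithril=3 rubber=2 sulfur=1 wool=11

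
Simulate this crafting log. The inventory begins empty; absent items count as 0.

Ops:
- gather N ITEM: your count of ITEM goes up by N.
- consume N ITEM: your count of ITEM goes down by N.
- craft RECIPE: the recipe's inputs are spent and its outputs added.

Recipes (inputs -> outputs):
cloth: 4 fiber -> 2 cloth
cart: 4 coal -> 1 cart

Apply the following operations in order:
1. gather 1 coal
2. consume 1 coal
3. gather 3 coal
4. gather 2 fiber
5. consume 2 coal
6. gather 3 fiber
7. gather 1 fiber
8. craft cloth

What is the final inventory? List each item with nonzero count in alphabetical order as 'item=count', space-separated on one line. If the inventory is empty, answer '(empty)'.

Answer: cloth=2 coal=1 fiber=2

Derivation:
After 1 (gather 1 coal): coal=1
After 2 (consume 1 coal): (empty)
After 3 (gather 3 coal): coal=3
After 4 (gather 2 fiber): coal=3 fiber=2
After 5 (consume 2 coal): coal=1 fiber=2
After 6 (gather 3 fiber): coal=1 fiber=5
After 7 (gather 1 fiber): coal=1 fiber=6
After 8 (craft cloth): cloth=2 coal=1 fiber=2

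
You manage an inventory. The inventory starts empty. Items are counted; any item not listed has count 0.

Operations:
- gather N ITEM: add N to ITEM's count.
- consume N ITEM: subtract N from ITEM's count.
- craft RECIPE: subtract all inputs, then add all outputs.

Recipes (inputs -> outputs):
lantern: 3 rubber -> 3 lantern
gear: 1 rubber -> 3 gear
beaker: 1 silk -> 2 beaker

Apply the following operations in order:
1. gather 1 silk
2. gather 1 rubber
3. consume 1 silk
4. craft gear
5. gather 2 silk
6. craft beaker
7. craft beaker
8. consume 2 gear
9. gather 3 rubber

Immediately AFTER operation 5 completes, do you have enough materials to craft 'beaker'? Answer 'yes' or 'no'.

After 1 (gather 1 silk): silk=1
After 2 (gather 1 rubber): rubber=1 silk=1
After 3 (consume 1 silk): rubber=1
After 4 (craft gear): gear=3
After 5 (gather 2 silk): gear=3 silk=2

Answer: yes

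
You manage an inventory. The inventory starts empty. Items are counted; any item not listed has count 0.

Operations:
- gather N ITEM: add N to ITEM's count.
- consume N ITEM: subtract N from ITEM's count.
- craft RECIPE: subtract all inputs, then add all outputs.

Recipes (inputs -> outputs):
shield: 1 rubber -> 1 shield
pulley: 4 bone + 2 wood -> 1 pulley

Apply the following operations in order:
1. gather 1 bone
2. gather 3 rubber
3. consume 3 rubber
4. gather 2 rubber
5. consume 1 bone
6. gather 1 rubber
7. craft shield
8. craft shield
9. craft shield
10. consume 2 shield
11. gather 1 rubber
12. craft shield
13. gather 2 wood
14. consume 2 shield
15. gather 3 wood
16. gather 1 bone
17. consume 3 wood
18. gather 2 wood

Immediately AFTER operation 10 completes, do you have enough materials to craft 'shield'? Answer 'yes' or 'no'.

After 1 (gather 1 bone): bone=1
After 2 (gather 3 rubber): bone=1 rubber=3
After 3 (consume 3 rubber): bone=1
After 4 (gather 2 rubber): bone=1 rubber=2
After 5 (consume 1 bone): rubber=2
After 6 (gather 1 rubber): rubber=3
After 7 (craft shield): rubber=2 shield=1
After 8 (craft shield): rubber=1 shield=2
After 9 (craft shield): shield=3
After 10 (consume 2 shield): shield=1

Answer: no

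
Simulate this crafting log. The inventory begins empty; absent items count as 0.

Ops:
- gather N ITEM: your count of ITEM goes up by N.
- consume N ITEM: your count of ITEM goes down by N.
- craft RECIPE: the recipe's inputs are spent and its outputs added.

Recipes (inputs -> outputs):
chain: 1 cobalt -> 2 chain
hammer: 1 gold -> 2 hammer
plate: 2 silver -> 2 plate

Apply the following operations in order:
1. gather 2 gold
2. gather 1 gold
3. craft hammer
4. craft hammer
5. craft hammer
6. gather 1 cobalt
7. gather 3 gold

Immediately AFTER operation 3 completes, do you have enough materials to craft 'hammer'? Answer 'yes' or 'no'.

Answer: yes

Derivation:
After 1 (gather 2 gold): gold=2
After 2 (gather 1 gold): gold=3
After 3 (craft hammer): gold=2 hammer=2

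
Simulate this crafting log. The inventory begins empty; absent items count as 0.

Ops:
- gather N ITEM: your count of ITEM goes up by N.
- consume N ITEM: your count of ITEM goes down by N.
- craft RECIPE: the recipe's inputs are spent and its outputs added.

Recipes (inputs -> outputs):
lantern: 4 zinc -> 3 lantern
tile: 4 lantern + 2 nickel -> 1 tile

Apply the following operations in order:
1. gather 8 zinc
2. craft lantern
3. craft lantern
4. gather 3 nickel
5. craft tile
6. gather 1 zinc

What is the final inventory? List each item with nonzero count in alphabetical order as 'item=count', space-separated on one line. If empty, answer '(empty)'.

Answer: lantern=2 nickel=1 tile=1 zinc=1

Derivation:
After 1 (gather 8 zinc): zinc=8
After 2 (craft lantern): lantern=3 zinc=4
After 3 (craft lantern): lantern=6
After 4 (gather 3 nickel): lantern=6 nickel=3
After 5 (craft tile): lantern=2 nickel=1 tile=1
After 6 (gather 1 zinc): lantern=2 nickel=1 tile=1 zinc=1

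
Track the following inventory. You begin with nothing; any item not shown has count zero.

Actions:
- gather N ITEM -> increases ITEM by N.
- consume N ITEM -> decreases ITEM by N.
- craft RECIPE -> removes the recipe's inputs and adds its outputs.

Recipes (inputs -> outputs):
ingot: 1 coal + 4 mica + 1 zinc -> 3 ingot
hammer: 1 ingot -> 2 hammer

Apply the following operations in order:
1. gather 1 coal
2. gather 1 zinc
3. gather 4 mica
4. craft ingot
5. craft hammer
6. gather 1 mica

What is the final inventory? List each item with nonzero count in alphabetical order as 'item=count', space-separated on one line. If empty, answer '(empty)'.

After 1 (gather 1 coal): coal=1
After 2 (gather 1 zinc): coal=1 zinc=1
After 3 (gather 4 mica): coal=1 mica=4 zinc=1
After 4 (craft ingot): ingot=3
After 5 (craft hammer): hammer=2 ingot=2
After 6 (gather 1 mica): hammer=2 ingot=2 mica=1

Answer: hammer=2 ingot=2 mica=1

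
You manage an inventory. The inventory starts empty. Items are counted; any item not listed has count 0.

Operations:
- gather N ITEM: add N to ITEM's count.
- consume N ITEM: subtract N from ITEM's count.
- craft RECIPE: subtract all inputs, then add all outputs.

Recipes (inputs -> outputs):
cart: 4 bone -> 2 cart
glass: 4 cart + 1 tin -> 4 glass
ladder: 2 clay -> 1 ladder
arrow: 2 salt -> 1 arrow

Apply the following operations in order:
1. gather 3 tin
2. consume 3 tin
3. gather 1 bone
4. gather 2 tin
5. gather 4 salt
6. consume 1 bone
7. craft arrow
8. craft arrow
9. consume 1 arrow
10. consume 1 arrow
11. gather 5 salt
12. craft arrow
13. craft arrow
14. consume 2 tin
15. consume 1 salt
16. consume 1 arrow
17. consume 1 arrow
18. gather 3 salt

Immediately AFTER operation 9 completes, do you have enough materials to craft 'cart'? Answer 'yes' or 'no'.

Answer: no

Derivation:
After 1 (gather 3 tin): tin=3
After 2 (consume 3 tin): (empty)
After 3 (gather 1 bone): bone=1
After 4 (gather 2 tin): bone=1 tin=2
After 5 (gather 4 salt): bone=1 salt=4 tin=2
After 6 (consume 1 bone): salt=4 tin=2
After 7 (craft arrow): arrow=1 salt=2 tin=2
After 8 (craft arrow): arrow=2 tin=2
After 9 (consume 1 arrow): arrow=1 tin=2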